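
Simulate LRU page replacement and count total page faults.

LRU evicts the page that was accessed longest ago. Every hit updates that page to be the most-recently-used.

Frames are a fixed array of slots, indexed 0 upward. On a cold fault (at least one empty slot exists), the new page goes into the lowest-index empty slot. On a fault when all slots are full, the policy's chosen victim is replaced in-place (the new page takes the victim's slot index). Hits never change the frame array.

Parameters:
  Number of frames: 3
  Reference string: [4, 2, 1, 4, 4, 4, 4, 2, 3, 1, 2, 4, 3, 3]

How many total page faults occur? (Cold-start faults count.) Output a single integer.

Answer: 7

Derivation:
Step 0: ref 4 → FAULT, frames=[4,-,-]
Step 1: ref 2 → FAULT, frames=[4,2,-]
Step 2: ref 1 → FAULT, frames=[4,2,1]
Step 3: ref 4 → HIT, frames=[4,2,1]
Step 4: ref 4 → HIT, frames=[4,2,1]
Step 5: ref 4 → HIT, frames=[4,2,1]
Step 6: ref 4 → HIT, frames=[4,2,1]
Step 7: ref 2 → HIT, frames=[4,2,1]
Step 8: ref 3 → FAULT (evict 1), frames=[4,2,3]
Step 9: ref 1 → FAULT (evict 4), frames=[1,2,3]
Step 10: ref 2 → HIT, frames=[1,2,3]
Step 11: ref 4 → FAULT (evict 3), frames=[1,2,4]
Step 12: ref 3 → FAULT (evict 1), frames=[3,2,4]
Step 13: ref 3 → HIT, frames=[3,2,4]
Total faults: 7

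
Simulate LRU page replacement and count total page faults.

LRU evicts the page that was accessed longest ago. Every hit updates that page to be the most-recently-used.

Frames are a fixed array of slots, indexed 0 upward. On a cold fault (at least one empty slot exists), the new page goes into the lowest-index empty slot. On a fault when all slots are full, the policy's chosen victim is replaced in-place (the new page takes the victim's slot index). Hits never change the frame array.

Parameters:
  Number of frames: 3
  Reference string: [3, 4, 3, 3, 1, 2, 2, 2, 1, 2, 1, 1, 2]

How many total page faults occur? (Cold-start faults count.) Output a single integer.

Step 0: ref 3 → FAULT, frames=[3,-,-]
Step 1: ref 4 → FAULT, frames=[3,4,-]
Step 2: ref 3 → HIT, frames=[3,4,-]
Step 3: ref 3 → HIT, frames=[3,4,-]
Step 4: ref 1 → FAULT, frames=[3,4,1]
Step 5: ref 2 → FAULT (evict 4), frames=[3,2,1]
Step 6: ref 2 → HIT, frames=[3,2,1]
Step 7: ref 2 → HIT, frames=[3,2,1]
Step 8: ref 1 → HIT, frames=[3,2,1]
Step 9: ref 2 → HIT, frames=[3,2,1]
Step 10: ref 1 → HIT, frames=[3,2,1]
Step 11: ref 1 → HIT, frames=[3,2,1]
Step 12: ref 2 → HIT, frames=[3,2,1]
Total faults: 4

Answer: 4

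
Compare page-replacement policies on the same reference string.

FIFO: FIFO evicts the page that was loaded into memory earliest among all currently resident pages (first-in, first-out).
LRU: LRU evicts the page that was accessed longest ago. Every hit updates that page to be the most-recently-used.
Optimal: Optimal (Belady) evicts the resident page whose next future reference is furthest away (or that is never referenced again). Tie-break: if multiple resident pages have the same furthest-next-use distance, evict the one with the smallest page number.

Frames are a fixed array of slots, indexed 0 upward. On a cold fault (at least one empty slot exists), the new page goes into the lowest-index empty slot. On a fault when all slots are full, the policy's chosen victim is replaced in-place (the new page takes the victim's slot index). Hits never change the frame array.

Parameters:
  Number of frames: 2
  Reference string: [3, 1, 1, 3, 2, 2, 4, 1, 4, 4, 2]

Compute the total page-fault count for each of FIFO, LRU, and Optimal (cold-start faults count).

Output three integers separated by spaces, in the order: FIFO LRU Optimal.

Answer: 6 6 5

Derivation:
--- FIFO ---
  step 0: ref 3 -> FAULT, frames=[3,-] (faults so far: 1)
  step 1: ref 1 -> FAULT, frames=[3,1] (faults so far: 2)
  step 2: ref 1 -> HIT, frames=[3,1] (faults so far: 2)
  step 3: ref 3 -> HIT, frames=[3,1] (faults so far: 2)
  step 4: ref 2 -> FAULT, evict 3, frames=[2,1] (faults so far: 3)
  step 5: ref 2 -> HIT, frames=[2,1] (faults so far: 3)
  step 6: ref 4 -> FAULT, evict 1, frames=[2,4] (faults so far: 4)
  step 7: ref 1 -> FAULT, evict 2, frames=[1,4] (faults so far: 5)
  step 8: ref 4 -> HIT, frames=[1,4] (faults so far: 5)
  step 9: ref 4 -> HIT, frames=[1,4] (faults so far: 5)
  step 10: ref 2 -> FAULT, evict 4, frames=[1,2] (faults so far: 6)
  FIFO total faults: 6
--- LRU ---
  step 0: ref 3 -> FAULT, frames=[3,-] (faults so far: 1)
  step 1: ref 1 -> FAULT, frames=[3,1] (faults so far: 2)
  step 2: ref 1 -> HIT, frames=[3,1] (faults so far: 2)
  step 3: ref 3 -> HIT, frames=[3,1] (faults so far: 2)
  step 4: ref 2 -> FAULT, evict 1, frames=[3,2] (faults so far: 3)
  step 5: ref 2 -> HIT, frames=[3,2] (faults so far: 3)
  step 6: ref 4 -> FAULT, evict 3, frames=[4,2] (faults so far: 4)
  step 7: ref 1 -> FAULT, evict 2, frames=[4,1] (faults so far: 5)
  step 8: ref 4 -> HIT, frames=[4,1] (faults so far: 5)
  step 9: ref 4 -> HIT, frames=[4,1] (faults so far: 5)
  step 10: ref 2 -> FAULT, evict 1, frames=[4,2] (faults so far: 6)
  LRU total faults: 6
--- Optimal ---
  step 0: ref 3 -> FAULT, frames=[3,-] (faults so far: 1)
  step 1: ref 1 -> FAULT, frames=[3,1] (faults so far: 2)
  step 2: ref 1 -> HIT, frames=[3,1] (faults so far: 2)
  step 3: ref 3 -> HIT, frames=[3,1] (faults so far: 2)
  step 4: ref 2 -> FAULT, evict 3, frames=[2,1] (faults so far: 3)
  step 5: ref 2 -> HIT, frames=[2,1] (faults so far: 3)
  step 6: ref 4 -> FAULT, evict 2, frames=[4,1] (faults so far: 4)
  step 7: ref 1 -> HIT, frames=[4,1] (faults so far: 4)
  step 8: ref 4 -> HIT, frames=[4,1] (faults so far: 4)
  step 9: ref 4 -> HIT, frames=[4,1] (faults so far: 4)
  step 10: ref 2 -> FAULT, evict 1, frames=[4,2] (faults so far: 5)
  Optimal total faults: 5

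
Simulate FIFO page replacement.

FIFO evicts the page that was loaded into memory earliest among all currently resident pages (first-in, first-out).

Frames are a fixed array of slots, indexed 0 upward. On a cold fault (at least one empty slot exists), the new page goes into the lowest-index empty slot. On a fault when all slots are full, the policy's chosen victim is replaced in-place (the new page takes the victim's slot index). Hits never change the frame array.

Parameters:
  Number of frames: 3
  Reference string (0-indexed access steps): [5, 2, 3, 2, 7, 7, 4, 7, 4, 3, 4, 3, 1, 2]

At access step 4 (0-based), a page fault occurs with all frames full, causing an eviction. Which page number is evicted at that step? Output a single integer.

Answer: 5

Derivation:
Step 0: ref 5 -> FAULT, frames=[5,-,-]
Step 1: ref 2 -> FAULT, frames=[5,2,-]
Step 2: ref 3 -> FAULT, frames=[5,2,3]
Step 3: ref 2 -> HIT, frames=[5,2,3]
Step 4: ref 7 -> FAULT, evict 5, frames=[7,2,3]
At step 4: evicted page 5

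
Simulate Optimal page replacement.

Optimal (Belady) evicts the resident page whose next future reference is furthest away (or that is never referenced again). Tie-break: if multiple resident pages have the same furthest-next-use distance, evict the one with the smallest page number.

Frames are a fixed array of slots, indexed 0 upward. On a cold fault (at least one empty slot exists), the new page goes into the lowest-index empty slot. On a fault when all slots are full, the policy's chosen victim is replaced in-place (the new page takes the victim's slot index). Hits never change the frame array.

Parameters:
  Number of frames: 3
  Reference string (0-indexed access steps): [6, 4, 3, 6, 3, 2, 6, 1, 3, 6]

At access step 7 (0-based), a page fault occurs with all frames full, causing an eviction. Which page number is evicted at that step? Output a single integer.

Answer: 2

Derivation:
Step 0: ref 6 -> FAULT, frames=[6,-,-]
Step 1: ref 4 -> FAULT, frames=[6,4,-]
Step 2: ref 3 -> FAULT, frames=[6,4,3]
Step 3: ref 6 -> HIT, frames=[6,4,3]
Step 4: ref 3 -> HIT, frames=[6,4,3]
Step 5: ref 2 -> FAULT, evict 4, frames=[6,2,3]
Step 6: ref 6 -> HIT, frames=[6,2,3]
Step 7: ref 1 -> FAULT, evict 2, frames=[6,1,3]
At step 7: evicted page 2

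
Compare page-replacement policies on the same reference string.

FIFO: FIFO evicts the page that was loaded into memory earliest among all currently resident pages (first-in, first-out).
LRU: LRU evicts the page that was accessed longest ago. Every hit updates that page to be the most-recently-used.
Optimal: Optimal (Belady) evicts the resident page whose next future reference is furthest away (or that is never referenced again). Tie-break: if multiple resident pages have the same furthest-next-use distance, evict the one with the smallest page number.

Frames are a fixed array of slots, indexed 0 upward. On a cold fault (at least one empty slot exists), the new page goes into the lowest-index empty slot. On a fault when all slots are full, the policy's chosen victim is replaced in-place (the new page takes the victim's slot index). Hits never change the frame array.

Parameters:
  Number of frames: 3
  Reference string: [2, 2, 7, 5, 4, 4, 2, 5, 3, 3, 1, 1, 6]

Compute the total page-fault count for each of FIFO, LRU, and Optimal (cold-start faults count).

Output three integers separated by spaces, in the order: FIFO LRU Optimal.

Answer: 8 8 7

Derivation:
--- FIFO ---
  step 0: ref 2 -> FAULT, frames=[2,-,-] (faults so far: 1)
  step 1: ref 2 -> HIT, frames=[2,-,-] (faults so far: 1)
  step 2: ref 7 -> FAULT, frames=[2,7,-] (faults so far: 2)
  step 3: ref 5 -> FAULT, frames=[2,7,5] (faults so far: 3)
  step 4: ref 4 -> FAULT, evict 2, frames=[4,7,5] (faults so far: 4)
  step 5: ref 4 -> HIT, frames=[4,7,5] (faults so far: 4)
  step 6: ref 2 -> FAULT, evict 7, frames=[4,2,5] (faults so far: 5)
  step 7: ref 5 -> HIT, frames=[4,2,5] (faults so far: 5)
  step 8: ref 3 -> FAULT, evict 5, frames=[4,2,3] (faults so far: 6)
  step 9: ref 3 -> HIT, frames=[4,2,3] (faults so far: 6)
  step 10: ref 1 -> FAULT, evict 4, frames=[1,2,3] (faults so far: 7)
  step 11: ref 1 -> HIT, frames=[1,2,3] (faults so far: 7)
  step 12: ref 6 -> FAULT, evict 2, frames=[1,6,3] (faults so far: 8)
  FIFO total faults: 8
--- LRU ---
  step 0: ref 2 -> FAULT, frames=[2,-,-] (faults so far: 1)
  step 1: ref 2 -> HIT, frames=[2,-,-] (faults so far: 1)
  step 2: ref 7 -> FAULT, frames=[2,7,-] (faults so far: 2)
  step 3: ref 5 -> FAULT, frames=[2,7,5] (faults so far: 3)
  step 4: ref 4 -> FAULT, evict 2, frames=[4,7,5] (faults so far: 4)
  step 5: ref 4 -> HIT, frames=[4,7,5] (faults so far: 4)
  step 6: ref 2 -> FAULT, evict 7, frames=[4,2,5] (faults so far: 5)
  step 7: ref 5 -> HIT, frames=[4,2,5] (faults so far: 5)
  step 8: ref 3 -> FAULT, evict 4, frames=[3,2,5] (faults so far: 6)
  step 9: ref 3 -> HIT, frames=[3,2,5] (faults so far: 6)
  step 10: ref 1 -> FAULT, evict 2, frames=[3,1,5] (faults so far: 7)
  step 11: ref 1 -> HIT, frames=[3,1,5] (faults so far: 7)
  step 12: ref 6 -> FAULT, evict 5, frames=[3,1,6] (faults so far: 8)
  LRU total faults: 8
--- Optimal ---
  step 0: ref 2 -> FAULT, frames=[2,-,-] (faults so far: 1)
  step 1: ref 2 -> HIT, frames=[2,-,-] (faults so far: 1)
  step 2: ref 7 -> FAULT, frames=[2,7,-] (faults so far: 2)
  step 3: ref 5 -> FAULT, frames=[2,7,5] (faults so far: 3)
  step 4: ref 4 -> FAULT, evict 7, frames=[2,4,5] (faults so far: 4)
  step 5: ref 4 -> HIT, frames=[2,4,5] (faults so far: 4)
  step 6: ref 2 -> HIT, frames=[2,4,5] (faults so far: 4)
  step 7: ref 5 -> HIT, frames=[2,4,5] (faults so far: 4)
  step 8: ref 3 -> FAULT, evict 2, frames=[3,4,5] (faults so far: 5)
  step 9: ref 3 -> HIT, frames=[3,4,5] (faults so far: 5)
  step 10: ref 1 -> FAULT, evict 3, frames=[1,4,5] (faults so far: 6)
  step 11: ref 1 -> HIT, frames=[1,4,5] (faults so far: 6)
  step 12: ref 6 -> FAULT, evict 1, frames=[6,4,5] (faults so far: 7)
  Optimal total faults: 7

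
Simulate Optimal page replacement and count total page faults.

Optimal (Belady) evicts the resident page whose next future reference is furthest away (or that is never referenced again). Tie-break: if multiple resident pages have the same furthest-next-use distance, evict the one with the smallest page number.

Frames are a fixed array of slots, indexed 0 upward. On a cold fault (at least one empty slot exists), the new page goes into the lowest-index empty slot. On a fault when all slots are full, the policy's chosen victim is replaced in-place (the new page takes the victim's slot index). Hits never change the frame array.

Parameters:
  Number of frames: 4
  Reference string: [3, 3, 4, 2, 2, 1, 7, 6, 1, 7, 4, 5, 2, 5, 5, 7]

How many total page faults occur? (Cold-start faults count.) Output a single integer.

Step 0: ref 3 → FAULT, frames=[3,-,-,-]
Step 1: ref 3 → HIT, frames=[3,-,-,-]
Step 2: ref 4 → FAULT, frames=[3,4,-,-]
Step 3: ref 2 → FAULT, frames=[3,4,2,-]
Step 4: ref 2 → HIT, frames=[3,4,2,-]
Step 5: ref 1 → FAULT, frames=[3,4,2,1]
Step 6: ref 7 → FAULT (evict 3), frames=[7,4,2,1]
Step 7: ref 6 → FAULT (evict 2), frames=[7,4,6,1]
Step 8: ref 1 → HIT, frames=[7,4,6,1]
Step 9: ref 7 → HIT, frames=[7,4,6,1]
Step 10: ref 4 → HIT, frames=[7,4,6,1]
Step 11: ref 5 → FAULT (evict 1), frames=[7,4,6,5]
Step 12: ref 2 → FAULT (evict 4), frames=[7,2,6,5]
Step 13: ref 5 → HIT, frames=[7,2,6,5]
Step 14: ref 5 → HIT, frames=[7,2,6,5]
Step 15: ref 7 → HIT, frames=[7,2,6,5]
Total faults: 8

Answer: 8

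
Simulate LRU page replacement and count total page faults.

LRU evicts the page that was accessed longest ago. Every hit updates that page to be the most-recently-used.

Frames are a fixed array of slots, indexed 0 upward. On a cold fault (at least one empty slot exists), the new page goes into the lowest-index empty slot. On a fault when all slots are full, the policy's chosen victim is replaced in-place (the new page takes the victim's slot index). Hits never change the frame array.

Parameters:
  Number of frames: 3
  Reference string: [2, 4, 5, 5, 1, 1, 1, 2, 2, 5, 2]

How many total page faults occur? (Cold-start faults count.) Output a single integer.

Answer: 5

Derivation:
Step 0: ref 2 → FAULT, frames=[2,-,-]
Step 1: ref 4 → FAULT, frames=[2,4,-]
Step 2: ref 5 → FAULT, frames=[2,4,5]
Step 3: ref 5 → HIT, frames=[2,4,5]
Step 4: ref 1 → FAULT (evict 2), frames=[1,4,5]
Step 5: ref 1 → HIT, frames=[1,4,5]
Step 6: ref 1 → HIT, frames=[1,4,5]
Step 7: ref 2 → FAULT (evict 4), frames=[1,2,5]
Step 8: ref 2 → HIT, frames=[1,2,5]
Step 9: ref 5 → HIT, frames=[1,2,5]
Step 10: ref 2 → HIT, frames=[1,2,5]
Total faults: 5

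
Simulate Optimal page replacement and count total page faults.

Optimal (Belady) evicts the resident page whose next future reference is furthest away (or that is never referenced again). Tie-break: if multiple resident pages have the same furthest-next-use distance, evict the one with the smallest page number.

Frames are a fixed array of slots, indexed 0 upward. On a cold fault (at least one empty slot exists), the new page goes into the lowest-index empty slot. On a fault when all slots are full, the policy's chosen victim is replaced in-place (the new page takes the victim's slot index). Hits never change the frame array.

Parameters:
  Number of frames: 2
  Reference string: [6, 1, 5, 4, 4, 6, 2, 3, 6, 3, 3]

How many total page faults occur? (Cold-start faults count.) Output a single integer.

Step 0: ref 6 → FAULT, frames=[6,-]
Step 1: ref 1 → FAULT, frames=[6,1]
Step 2: ref 5 → FAULT (evict 1), frames=[6,5]
Step 3: ref 4 → FAULT (evict 5), frames=[6,4]
Step 4: ref 4 → HIT, frames=[6,4]
Step 5: ref 6 → HIT, frames=[6,4]
Step 6: ref 2 → FAULT (evict 4), frames=[6,2]
Step 7: ref 3 → FAULT (evict 2), frames=[6,3]
Step 8: ref 6 → HIT, frames=[6,3]
Step 9: ref 3 → HIT, frames=[6,3]
Step 10: ref 3 → HIT, frames=[6,3]
Total faults: 6

Answer: 6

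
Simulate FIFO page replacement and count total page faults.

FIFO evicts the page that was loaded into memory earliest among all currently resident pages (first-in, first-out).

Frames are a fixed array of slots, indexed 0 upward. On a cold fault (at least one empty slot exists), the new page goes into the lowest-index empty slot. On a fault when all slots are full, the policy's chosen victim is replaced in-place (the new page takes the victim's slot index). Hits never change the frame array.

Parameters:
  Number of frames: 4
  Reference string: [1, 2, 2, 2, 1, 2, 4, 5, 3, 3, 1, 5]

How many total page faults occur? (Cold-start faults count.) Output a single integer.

Answer: 6

Derivation:
Step 0: ref 1 → FAULT, frames=[1,-,-,-]
Step 1: ref 2 → FAULT, frames=[1,2,-,-]
Step 2: ref 2 → HIT, frames=[1,2,-,-]
Step 3: ref 2 → HIT, frames=[1,2,-,-]
Step 4: ref 1 → HIT, frames=[1,2,-,-]
Step 5: ref 2 → HIT, frames=[1,2,-,-]
Step 6: ref 4 → FAULT, frames=[1,2,4,-]
Step 7: ref 5 → FAULT, frames=[1,2,4,5]
Step 8: ref 3 → FAULT (evict 1), frames=[3,2,4,5]
Step 9: ref 3 → HIT, frames=[3,2,4,5]
Step 10: ref 1 → FAULT (evict 2), frames=[3,1,4,5]
Step 11: ref 5 → HIT, frames=[3,1,4,5]
Total faults: 6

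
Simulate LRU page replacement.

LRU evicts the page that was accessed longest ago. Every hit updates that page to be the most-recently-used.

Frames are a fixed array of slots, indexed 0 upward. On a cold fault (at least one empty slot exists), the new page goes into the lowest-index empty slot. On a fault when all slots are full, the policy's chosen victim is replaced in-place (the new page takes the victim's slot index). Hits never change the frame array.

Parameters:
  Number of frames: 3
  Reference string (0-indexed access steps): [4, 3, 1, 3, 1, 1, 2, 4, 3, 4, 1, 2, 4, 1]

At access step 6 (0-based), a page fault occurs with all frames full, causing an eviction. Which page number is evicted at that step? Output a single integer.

Answer: 4

Derivation:
Step 0: ref 4 -> FAULT, frames=[4,-,-]
Step 1: ref 3 -> FAULT, frames=[4,3,-]
Step 2: ref 1 -> FAULT, frames=[4,3,1]
Step 3: ref 3 -> HIT, frames=[4,3,1]
Step 4: ref 1 -> HIT, frames=[4,3,1]
Step 5: ref 1 -> HIT, frames=[4,3,1]
Step 6: ref 2 -> FAULT, evict 4, frames=[2,3,1]
At step 6: evicted page 4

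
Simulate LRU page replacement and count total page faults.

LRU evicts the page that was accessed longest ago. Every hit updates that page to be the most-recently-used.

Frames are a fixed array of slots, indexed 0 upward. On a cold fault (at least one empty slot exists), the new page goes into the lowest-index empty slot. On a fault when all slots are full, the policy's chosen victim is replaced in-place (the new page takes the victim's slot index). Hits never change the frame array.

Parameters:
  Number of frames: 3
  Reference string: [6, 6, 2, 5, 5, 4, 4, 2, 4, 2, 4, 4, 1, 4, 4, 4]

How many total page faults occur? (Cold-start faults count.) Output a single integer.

Answer: 5

Derivation:
Step 0: ref 6 → FAULT, frames=[6,-,-]
Step 1: ref 6 → HIT, frames=[6,-,-]
Step 2: ref 2 → FAULT, frames=[6,2,-]
Step 3: ref 5 → FAULT, frames=[6,2,5]
Step 4: ref 5 → HIT, frames=[6,2,5]
Step 5: ref 4 → FAULT (evict 6), frames=[4,2,5]
Step 6: ref 4 → HIT, frames=[4,2,5]
Step 7: ref 2 → HIT, frames=[4,2,5]
Step 8: ref 4 → HIT, frames=[4,2,5]
Step 9: ref 2 → HIT, frames=[4,2,5]
Step 10: ref 4 → HIT, frames=[4,2,5]
Step 11: ref 4 → HIT, frames=[4,2,5]
Step 12: ref 1 → FAULT (evict 5), frames=[4,2,1]
Step 13: ref 4 → HIT, frames=[4,2,1]
Step 14: ref 4 → HIT, frames=[4,2,1]
Step 15: ref 4 → HIT, frames=[4,2,1]
Total faults: 5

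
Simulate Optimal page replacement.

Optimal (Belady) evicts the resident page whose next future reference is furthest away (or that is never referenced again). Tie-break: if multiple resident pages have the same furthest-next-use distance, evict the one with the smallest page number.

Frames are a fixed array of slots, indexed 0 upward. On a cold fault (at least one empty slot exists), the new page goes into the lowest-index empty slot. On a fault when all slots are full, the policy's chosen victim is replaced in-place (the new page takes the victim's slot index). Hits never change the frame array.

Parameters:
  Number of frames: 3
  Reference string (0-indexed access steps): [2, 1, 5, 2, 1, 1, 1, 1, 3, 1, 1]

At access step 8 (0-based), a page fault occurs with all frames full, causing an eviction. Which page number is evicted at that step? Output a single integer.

Step 0: ref 2 -> FAULT, frames=[2,-,-]
Step 1: ref 1 -> FAULT, frames=[2,1,-]
Step 2: ref 5 -> FAULT, frames=[2,1,5]
Step 3: ref 2 -> HIT, frames=[2,1,5]
Step 4: ref 1 -> HIT, frames=[2,1,5]
Step 5: ref 1 -> HIT, frames=[2,1,5]
Step 6: ref 1 -> HIT, frames=[2,1,5]
Step 7: ref 1 -> HIT, frames=[2,1,5]
Step 8: ref 3 -> FAULT, evict 2, frames=[3,1,5]
At step 8: evicted page 2

Answer: 2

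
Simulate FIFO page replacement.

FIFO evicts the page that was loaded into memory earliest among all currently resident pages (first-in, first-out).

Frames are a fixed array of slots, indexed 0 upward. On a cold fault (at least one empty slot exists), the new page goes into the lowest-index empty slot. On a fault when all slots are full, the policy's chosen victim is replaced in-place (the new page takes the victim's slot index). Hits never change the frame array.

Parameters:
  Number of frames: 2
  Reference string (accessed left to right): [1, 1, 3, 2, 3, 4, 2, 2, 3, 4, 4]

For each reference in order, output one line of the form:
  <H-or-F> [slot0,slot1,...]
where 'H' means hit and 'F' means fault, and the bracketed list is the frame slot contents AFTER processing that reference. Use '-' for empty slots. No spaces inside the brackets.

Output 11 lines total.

F [1,-]
H [1,-]
F [1,3]
F [2,3]
H [2,3]
F [2,4]
H [2,4]
H [2,4]
F [3,4]
H [3,4]
H [3,4]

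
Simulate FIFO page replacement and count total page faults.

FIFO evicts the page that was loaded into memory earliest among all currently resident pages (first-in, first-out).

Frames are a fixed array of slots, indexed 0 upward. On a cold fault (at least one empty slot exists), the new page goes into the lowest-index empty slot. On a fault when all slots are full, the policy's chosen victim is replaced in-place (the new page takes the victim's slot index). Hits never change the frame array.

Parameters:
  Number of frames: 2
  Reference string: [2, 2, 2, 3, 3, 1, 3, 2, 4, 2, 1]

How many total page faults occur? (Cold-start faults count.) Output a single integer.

Answer: 6

Derivation:
Step 0: ref 2 → FAULT, frames=[2,-]
Step 1: ref 2 → HIT, frames=[2,-]
Step 2: ref 2 → HIT, frames=[2,-]
Step 3: ref 3 → FAULT, frames=[2,3]
Step 4: ref 3 → HIT, frames=[2,3]
Step 5: ref 1 → FAULT (evict 2), frames=[1,3]
Step 6: ref 3 → HIT, frames=[1,3]
Step 7: ref 2 → FAULT (evict 3), frames=[1,2]
Step 8: ref 4 → FAULT (evict 1), frames=[4,2]
Step 9: ref 2 → HIT, frames=[4,2]
Step 10: ref 1 → FAULT (evict 2), frames=[4,1]
Total faults: 6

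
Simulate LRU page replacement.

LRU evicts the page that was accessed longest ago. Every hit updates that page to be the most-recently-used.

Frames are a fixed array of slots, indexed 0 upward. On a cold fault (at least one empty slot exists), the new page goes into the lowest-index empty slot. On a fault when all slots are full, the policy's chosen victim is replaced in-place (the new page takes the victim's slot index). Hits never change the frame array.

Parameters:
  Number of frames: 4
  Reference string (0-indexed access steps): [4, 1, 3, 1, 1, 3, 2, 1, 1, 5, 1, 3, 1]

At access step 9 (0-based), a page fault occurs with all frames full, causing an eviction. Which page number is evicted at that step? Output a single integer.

Answer: 4

Derivation:
Step 0: ref 4 -> FAULT, frames=[4,-,-,-]
Step 1: ref 1 -> FAULT, frames=[4,1,-,-]
Step 2: ref 3 -> FAULT, frames=[4,1,3,-]
Step 3: ref 1 -> HIT, frames=[4,1,3,-]
Step 4: ref 1 -> HIT, frames=[4,1,3,-]
Step 5: ref 3 -> HIT, frames=[4,1,3,-]
Step 6: ref 2 -> FAULT, frames=[4,1,3,2]
Step 7: ref 1 -> HIT, frames=[4,1,3,2]
Step 8: ref 1 -> HIT, frames=[4,1,3,2]
Step 9: ref 5 -> FAULT, evict 4, frames=[5,1,3,2]
At step 9: evicted page 4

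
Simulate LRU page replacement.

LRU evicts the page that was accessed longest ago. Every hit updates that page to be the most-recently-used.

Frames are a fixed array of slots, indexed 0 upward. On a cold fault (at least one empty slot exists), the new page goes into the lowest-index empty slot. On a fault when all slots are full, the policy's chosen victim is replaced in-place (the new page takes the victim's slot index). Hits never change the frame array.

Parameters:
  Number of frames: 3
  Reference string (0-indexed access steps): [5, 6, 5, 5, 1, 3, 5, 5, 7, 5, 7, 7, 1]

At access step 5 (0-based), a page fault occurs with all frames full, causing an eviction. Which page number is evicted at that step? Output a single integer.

Step 0: ref 5 -> FAULT, frames=[5,-,-]
Step 1: ref 6 -> FAULT, frames=[5,6,-]
Step 2: ref 5 -> HIT, frames=[5,6,-]
Step 3: ref 5 -> HIT, frames=[5,6,-]
Step 4: ref 1 -> FAULT, frames=[5,6,1]
Step 5: ref 3 -> FAULT, evict 6, frames=[5,3,1]
At step 5: evicted page 6

Answer: 6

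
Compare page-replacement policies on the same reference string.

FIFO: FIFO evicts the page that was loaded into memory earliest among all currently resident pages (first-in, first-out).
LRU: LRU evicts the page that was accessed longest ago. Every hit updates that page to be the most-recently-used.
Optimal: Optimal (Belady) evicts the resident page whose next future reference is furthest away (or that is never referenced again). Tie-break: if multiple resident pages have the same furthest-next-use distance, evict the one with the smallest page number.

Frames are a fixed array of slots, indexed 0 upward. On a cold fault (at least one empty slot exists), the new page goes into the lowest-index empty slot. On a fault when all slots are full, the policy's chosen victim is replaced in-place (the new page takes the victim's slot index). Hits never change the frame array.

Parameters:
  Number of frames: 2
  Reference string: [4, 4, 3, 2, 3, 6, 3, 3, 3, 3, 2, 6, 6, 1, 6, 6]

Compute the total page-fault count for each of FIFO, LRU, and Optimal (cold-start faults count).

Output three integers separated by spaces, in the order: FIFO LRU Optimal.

Answer: 8 7 6

Derivation:
--- FIFO ---
  step 0: ref 4 -> FAULT, frames=[4,-] (faults so far: 1)
  step 1: ref 4 -> HIT, frames=[4,-] (faults so far: 1)
  step 2: ref 3 -> FAULT, frames=[4,3] (faults so far: 2)
  step 3: ref 2 -> FAULT, evict 4, frames=[2,3] (faults so far: 3)
  step 4: ref 3 -> HIT, frames=[2,3] (faults so far: 3)
  step 5: ref 6 -> FAULT, evict 3, frames=[2,6] (faults so far: 4)
  step 6: ref 3 -> FAULT, evict 2, frames=[3,6] (faults so far: 5)
  step 7: ref 3 -> HIT, frames=[3,6] (faults so far: 5)
  step 8: ref 3 -> HIT, frames=[3,6] (faults so far: 5)
  step 9: ref 3 -> HIT, frames=[3,6] (faults so far: 5)
  step 10: ref 2 -> FAULT, evict 6, frames=[3,2] (faults so far: 6)
  step 11: ref 6 -> FAULT, evict 3, frames=[6,2] (faults so far: 7)
  step 12: ref 6 -> HIT, frames=[6,2] (faults so far: 7)
  step 13: ref 1 -> FAULT, evict 2, frames=[6,1] (faults so far: 8)
  step 14: ref 6 -> HIT, frames=[6,1] (faults so far: 8)
  step 15: ref 6 -> HIT, frames=[6,1] (faults so far: 8)
  FIFO total faults: 8
--- LRU ---
  step 0: ref 4 -> FAULT, frames=[4,-] (faults so far: 1)
  step 1: ref 4 -> HIT, frames=[4,-] (faults so far: 1)
  step 2: ref 3 -> FAULT, frames=[4,3] (faults so far: 2)
  step 3: ref 2 -> FAULT, evict 4, frames=[2,3] (faults so far: 3)
  step 4: ref 3 -> HIT, frames=[2,3] (faults so far: 3)
  step 5: ref 6 -> FAULT, evict 2, frames=[6,3] (faults so far: 4)
  step 6: ref 3 -> HIT, frames=[6,3] (faults so far: 4)
  step 7: ref 3 -> HIT, frames=[6,3] (faults so far: 4)
  step 8: ref 3 -> HIT, frames=[6,3] (faults so far: 4)
  step 9: ref 3 -> HIT, frames=[6,3] (faults so far: 4)
  step 10: ref 2 -> FAULT, evict 6, frames=[2,3] (faults so far: 5)
  step 11: ref 6 -> FAULT, evict 3, frames=[2,6] (faults so far: 6)
  step 12: ref 6 -> HIT, frames=[2,6] (faults so far: 6)
  step 13: ref 1 -> FAULT, evict 2, frames=[1,6] (faults so far: 7)
  step 14: ref 6 -> HIT, frames=[1,6] (faults so far: 7)
  step 15: ref 6 -> HIT, frames=[1,6] (faults so far: 7)
  LRU total faults: 7
--- Optimal ---
  step 0: ref 4 -> FAULT, frames=[4,-] (faults so far: 1)
  step 1: ref 4 -> HIT, frames=[4,-] (faults so far: 1)
  step 2: ref 3 -> FAULT, frames=[4,3] (faults so far: 2)
  step 3: ref 2 -> FAULT, evict 4, frames=[2,3] (faults so far: 3)
  step 4: ref 3 -> HIT, frames=[2,3] (faults so far: 3)
  step 5: ref 6 -> FAULT, evict 2, frames=[6,3] (faults so far: 4)
  step 6: ref 3 -> HIT, frames=[6,3] (faults so far: 4)
  step 7: ref 3 -> HIT, frames=[6,3] (faults so far: 4)
  step 8: ref 3 -> HIT, frames=[6,3] (faults so far: 4)
  step 9: ref 3 -> HIT, frames=[6,3] (faults so far: 4)
  step 10: ref 2 -> FAULT, evict 3, frames=[6,2] (faults so far: 5)
  step 11: ref 6 -> HIT, frames=[6,2] (faults so far: 5)
  step 12: ref 6 -> HIT, frames=[6,2] (faults so far: 5)
  step 13: ref 1 -> FAULT, evict 2, frames=[6,1] (faults so far: 6)
  step 14: ref 6 -> HIT, frames=[6,1] (faults so far: 6)
  step 15: ref 6 -> HIT, frames=[6,1] (faults so far: 6)
  Optimal total faults: 6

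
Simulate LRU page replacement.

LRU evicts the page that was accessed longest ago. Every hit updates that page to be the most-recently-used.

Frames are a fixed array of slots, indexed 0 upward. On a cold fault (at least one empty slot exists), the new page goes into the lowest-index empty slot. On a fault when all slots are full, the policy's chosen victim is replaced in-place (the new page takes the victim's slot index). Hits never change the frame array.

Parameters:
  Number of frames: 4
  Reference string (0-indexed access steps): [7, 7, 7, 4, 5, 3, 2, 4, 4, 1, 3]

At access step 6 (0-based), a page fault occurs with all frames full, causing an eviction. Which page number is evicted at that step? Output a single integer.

Step 0: ref 7 -> FAULT, frames=[7,-,-,-]
Step 1: ref 7 -> HIT, frames=[7,-,-,-]
Step 2: ref 7 -> HIT, frames=[7,-,-,-]
Step 3: ref 4 -> FAULT, frames=[7,4,-,-]
Step 4: ref 5 -> FAULT, frames=[7,4,5,-]
Step 5: ref 3 -> FAULT, frames=[7,4,5,3]
Step 6: ref 2 -> FAULT, evict 7, frames=[2,4,5,3]
At step 6: evicted page 7

Answer: 7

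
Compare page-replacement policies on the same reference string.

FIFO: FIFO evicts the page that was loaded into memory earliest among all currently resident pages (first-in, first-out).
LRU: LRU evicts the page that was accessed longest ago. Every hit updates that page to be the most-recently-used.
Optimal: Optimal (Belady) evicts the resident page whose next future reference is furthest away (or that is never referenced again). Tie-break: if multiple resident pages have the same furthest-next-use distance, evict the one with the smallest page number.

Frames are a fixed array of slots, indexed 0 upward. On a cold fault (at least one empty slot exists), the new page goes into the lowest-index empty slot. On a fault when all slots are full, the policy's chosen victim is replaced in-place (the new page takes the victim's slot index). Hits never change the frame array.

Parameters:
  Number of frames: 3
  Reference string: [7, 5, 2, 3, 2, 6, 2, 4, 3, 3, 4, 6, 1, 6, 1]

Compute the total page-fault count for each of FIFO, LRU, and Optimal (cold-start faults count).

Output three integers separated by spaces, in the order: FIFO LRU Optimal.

--- FIFO ---
  step 0: ref 7 -> FAULT, frames=[7,-,-] (faults so far: 1)
  step 1: ref 5 -> FAULT, frames=[7,5,-] (faults so far: 2)
  step 2: ref 2 -> FAULT, frames=[7,5,2] (faults so far: 3)
  step 3: ref 3 -> FAULT, evict 7, frames=[3,5,2] (faults so far: 4)
  step 4: ref 2 -> HIT, frames=[3,5,2] (faults so far: 4)
  step 5: ref 6 -> FAULT, evict 5, frames=[3,6,2] (faults so far: 5)
  step 6: ref 2 -> HIT, frames=[3,6,2] (faults so far: 5)
  step 7: ref 4 -> FAULT, evict 2, frames=[3,6,4] (faults so far: 6)
  step 8: ref 3 -> HIT, frames=[3,6,4] (faults so far: 6)
  step 9: ref 3 -> HIT, frames=[3,6,4] (faults so far: 6)
  step 10: ref 4 -> HIT, frames=[3,6,4] (faults so far: 6)
  step 11: ref 6 -> HIT, frames=[3,6,4] (faults so far: 6)
  step 12: ref 1 -> FAULT, evict 3, frames=[1,6,4] (faults so far: 7)
  step 13: ref 6 -> HIT, frames=[1,6,4] (faults so far: 7)
  step 14: ref 1 -> HIT, frames=[1,6,4] (faults so far: 7)
  FIFO total faults: 7
--- LRU ---
  step 0: ref 7 -> FAULT, frames=[7,-,-] (faults so far: 1)
  step 1: ref 5 -> FAULT, frames=[7,5,-] (faults so far: 2)
  step 2: ref 2 -> FAULT, frames=[7,5,2] (faults so far: 3)
  step 3: ref 3 -> FAULT, evict 7, frames=[3,5,2] (faults so far: 4)
  step 4: ref 2 -> HIT, frames=[3,5,2] (faults so far: 4)
  step 5: ref 6 -> FAULT, evict 5, frames=[3,6,2] (faults so far: 5)
  step 6: ref 2 -> HIT, frames=[3,6,2] (faults so far: 5)
  step 7: ref 4 -> FAULT, evict 3, frames=[4,6,2] (faults so far: 6)
  step 8: ref 3 -> FAULT, evict 6, frames=[4,3,2] (faults so far: 7)
  step 9: ref 3 -> HIT, frames=[4,3,2] (faults so far: 7)
  step 10: ref 4 -> HIT, frames=[4,3,2] (faults so far: 7)
  step 11: ref 6 -> FAULT, evict 2, frames=[4,3,6] (faults so far: 8)
  step 12: ref 1 -> FAULT, evict 3, frames=[4,1,6] (faults so far: 9)
  step 13: ref 6 -> HIT, frames=[4,1,6] (faults so far: 9)
  step 14: ref 1 -> HIT, frames=[4,1,6] (faults so far: 9)
  LRU total faults: 9
--- Optimal ---
  step 0: ref 7 -> FAULT, frames=[7,-,-] (faults so far: 1)
  step 1: ref 5 -> FAULT, frames=[7,5,-] (faults so far: 2)
  step 2: ref 2 -> FAULT, frames=[7,5,2] (faults so far: 3)
  step 3: ref 3 -> FAULT, evict 5, frames=[7,3,2] (faults so far: 4)
  step 4: ref 2 -> HIT, frames=[7,3,2] (faults so far: 4)
  step 5: ref 6 -> FAULT, evict 7, frames=[6,3,2] (faults so far: 5)
  step 6: ref 2 -> HIT, frames=[6,3,2] (faults so far: 5)
  step 7: ref 4 -> FAULT, evict 2, frames=[6,3,4] (faults so far: 6)
  step 8: ref 3 -> HIT, frames=[6,3,4] (faults so far: 6)
  step 9: ref 3 -> HIT, frames=[6,3,4] (faults so far: 6)
  step 10: ref 4 -> HIT, frames=[6,3,4] (faults so far: 6)
  step 11: ref 6 -> HIT, frames=[6,3,4] (faults so far: 6)
  step 12: ref 1 -> FAULT, evict 3, frames=[6,1,4] (faults so far: 7)
  step 13: ref 6 -> HIT, frames=[6,1,4] (faults so far: 7)
  step 14: ref 1 -> HIT, frames=[6,1,4] (faults so far: 7)
  Optimal total faults: 7

Answer: 7 9 7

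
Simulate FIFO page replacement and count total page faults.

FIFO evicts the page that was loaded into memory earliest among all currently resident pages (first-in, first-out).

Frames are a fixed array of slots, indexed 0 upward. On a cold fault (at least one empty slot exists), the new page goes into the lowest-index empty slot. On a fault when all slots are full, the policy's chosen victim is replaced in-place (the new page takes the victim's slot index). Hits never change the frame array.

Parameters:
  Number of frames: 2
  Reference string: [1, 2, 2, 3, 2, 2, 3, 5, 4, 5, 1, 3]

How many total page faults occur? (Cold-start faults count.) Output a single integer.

Step 0: ref 1 → FAULT, frames=[1,-]
Step 1: ref 2 → FAULT, frames=[1,2]
Step 2: ref 2 → HIT, frames=[1,2]
Step 3: ref 3 → FAULT (evict 1), frames=[3,2]
Step 4: ref 2 → HIT, frames=[3,2]
Step 5: ref 2 → HIT, frames=[3,2]
Step 6: ref 3 → HIT, frames=[3,2]
Step 7: ref 5 → FAULT (evict 2), frames=[3,5]
Step 8: ref 4 → FAULT (evict 3), frames=[4,5]
Step 9: ref 5 → HIT, frames=[4,5]
Step 10: ref 1 → FAULT (evict 5), frames=[4,1]
Step 11: ref 3 → FAULT (evict 4), frames=[3,1]
Total faults: 7

Answer: 7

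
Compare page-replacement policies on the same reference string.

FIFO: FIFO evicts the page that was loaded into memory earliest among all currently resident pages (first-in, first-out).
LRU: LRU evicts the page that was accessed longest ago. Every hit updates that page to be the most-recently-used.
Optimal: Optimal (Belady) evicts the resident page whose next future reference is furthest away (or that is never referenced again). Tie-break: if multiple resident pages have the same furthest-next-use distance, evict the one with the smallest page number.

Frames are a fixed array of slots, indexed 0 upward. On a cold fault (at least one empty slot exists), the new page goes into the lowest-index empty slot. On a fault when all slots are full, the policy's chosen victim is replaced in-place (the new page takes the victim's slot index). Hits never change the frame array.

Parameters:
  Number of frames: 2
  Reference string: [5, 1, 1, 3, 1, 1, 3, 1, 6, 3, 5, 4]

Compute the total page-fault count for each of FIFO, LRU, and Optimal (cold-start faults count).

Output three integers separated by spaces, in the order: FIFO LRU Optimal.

Answer: 6 7 6

Derivation:
--- FIFO ---
  step 0: ref 5 -> FAULT, frames=[5,-] (faults so far: 1)
  step 1: ref 1 -> FAULT, frames=[5,1] (faults so far: 2)
  step 2: ref 1 -> HIT, frames=[5,1] (faults so far: 2)
  step 3: ref 3 -> FAULT, evict 5, frames=[3,1] (faults so far: 3)
  step 4: ref 1 -> HIT, frames=[3,1] (faults so far: 3)
  step 5: ref 1 -> HIT, frames=[3,1] (faults so far: 3)
  step 6: ref 3 -> HIT, frames=[3,1] (faults so far: 3)
  step 7: ref 1 -> HIT, frames=[3,1] (faults so far: 3)
  step 8: ref 6 -> FAULT, evict 1, frames=[3,6] (faults so far: 4)
  step 9: ref 3 -> HIT, frames=[3,6] (faults so far: 4)
  step 10: ref 5 -> FAULT, evict 3, frames=[5,6] (faults so far: 5)
  step 11: ref 4 -> FAULT, evict 6, frames=[5,4] (faults so far: 6)
  FIFO total faults: 6
--- LRU ---
  step 0: ref 5 -> FAULT, frames=[5,-] (faults so far: 1)
  step 1: ref 1 -> FAULT, frames=[5,1] (faults so far: 2)
  step 2: ref 1 -> HIT, frames=[5,1] (faults so far: 2)
  step 3: ref 3 -> FAULT, evict 5, frames=[3,1] (faults so far: 3)
  step 4: ref 1 -> HIT, frames=[3,1] (faults so far: 3)
  step 5: ref 1 -> HIT, frames=[3,1] (faults so far: 3)
  step 6: ref 3 -> HIT, frames=[3,1] (faults so far: 3)
  step 7: ref 1 -> HIT, frames=[3,1] (faults so far: 3)
  step 8: ref 6 -> FAULT, evict 3, frames=[6,1] (faults so far: 4)
  step 9: ref 3 -> FAULT, evict 1, frames=[6,3] (faults so far: 5)
  step 10: ref 5 -> FAULT, evict 6, frames=[5,3] (faults so far: 6)
  step 11: ref 4 -> FAULT, evict 3, frames=[5,4] (faults so far: 7)
  LRU total faults: 7
--- Optimal ---
  step 0: ref 5 -> FAULT, frames=[5,-] (faults so far: 1)
  step 1: ref 1 -> FAULT, frames=[5,1] (faults so far: 2)
  step 2: ref 1 -> HIT, frames=[5,1] (faults so far: 2)
  step 3: ref 3 -> FAULT, evict 5, frames=[3,1] (faults so far: 3)
  step 4: ref 1 -> HIT, frames=[3,1] (faults so far: 3)
  step 5: ref 1 -> HIT, frames=[3,1] (faults so far: 3)
  step 6: ref 3 -> HIT, frames=[3,1] (faults so far: 3)
  step 7: ref 1 -> HIT, frames=[3,1] (faults so far: 3)
  step 8: ref 6 -> FAULT, evict 1, frames=[3,6] (faults so far: 4)
  step 9: ref 3 -> HIT, frames=[3,6] (faults so far: 4)
  step 10: ref 5 -> FAULT, evict 3, frames=[5,6] (faults so far: 5)
  step 11: ref 4 -> FAULT, evict 5, frames=[4,6] (faults so far: 6)
  Optimal total faults: 6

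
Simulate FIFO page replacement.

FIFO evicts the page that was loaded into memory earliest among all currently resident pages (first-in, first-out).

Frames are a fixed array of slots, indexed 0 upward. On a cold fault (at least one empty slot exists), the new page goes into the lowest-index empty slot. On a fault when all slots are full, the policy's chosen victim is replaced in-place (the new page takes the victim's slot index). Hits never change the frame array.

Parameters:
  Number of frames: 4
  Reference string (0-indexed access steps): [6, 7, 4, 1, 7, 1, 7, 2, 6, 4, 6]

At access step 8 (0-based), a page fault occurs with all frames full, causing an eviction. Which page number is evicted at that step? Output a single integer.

Step 0: ref 6 -> FAULT, frames=[6,-,-,-]
Step 1: ref 7 -> FAULT, frames=[6,7,-,-]
Step 2: ref 4 -> FAULT, frames=[6,7,4,-]
Step 3: ref 1 -> FAULT, frames=[6,7,4,1]
Step 4: ref 7 -> HIT, frames=[6,7,4,1]
Step 5: ref 1 -> HIT, frames=[6,7,4,1]
Step 6: ref 7 -> HIT, frames=[6,7,4,1]
Step 7: ref 2 -> FAULT, evict 6, frames=[2,7,4,1]
Step 8: ref 6 -> FAULT, evict 7, frames=[2,6,4,1]
At step 8: evicted page 7

Answer: 7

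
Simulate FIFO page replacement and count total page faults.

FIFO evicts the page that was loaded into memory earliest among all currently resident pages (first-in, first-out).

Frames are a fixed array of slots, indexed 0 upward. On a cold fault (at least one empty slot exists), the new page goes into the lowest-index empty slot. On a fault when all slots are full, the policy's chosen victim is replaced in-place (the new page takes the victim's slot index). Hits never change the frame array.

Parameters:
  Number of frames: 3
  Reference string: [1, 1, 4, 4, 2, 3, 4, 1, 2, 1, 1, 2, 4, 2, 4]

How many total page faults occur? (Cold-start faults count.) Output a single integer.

Answer: 7

Derivation:
Step 0: ref 1 → FAULT, frames=[1,-,-]
Step 1: ref 1 → HIT, frames=[1,-,-]
Step 2: ref 4 → FAULT, frames=[1,4,-]
Step 3: ref 4 → HIT, frames=[1,4,-]
Step 4: ref 2 → FAULT, frames=[1,4,2]
Step 5: ref 3 → FAULT (evict 1), frames=[3,4,2]
Step 6: ref 4 → HIT, frames=[3,4,2]
Step 7: ref 1 → FAULT (evict 4), frames=[3,1,2]
Step 8: ref 2 → HIT, frames=[3,1,2]
Step 9: ref 1 → HIT, frames=[3,1,2]
Step 10: ref 1 → HIT, frames=[3,1,2]
Step 11: ref 2 → HIT, frames=[3,1,2]
Step 12: ref 4 → FAULT (evict 2), frames=[3,1,4]
Step 13: ref 2 → FAULT (evict 3), frames=[2,1,4]
Step 14: ref 4 → HIT, frames=[2,1,4]
Total faults: 7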